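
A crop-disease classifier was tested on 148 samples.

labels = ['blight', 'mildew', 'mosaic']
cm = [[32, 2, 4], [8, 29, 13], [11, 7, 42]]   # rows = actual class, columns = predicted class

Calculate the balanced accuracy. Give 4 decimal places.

0.7074

Balanced accuracy = mean of per-class recall.
  blight: recall = 32/38 = 0.84211
  mildew: recall = 29/50 = 0.58000
  mosaic: recall = 42/60 = 0.70000
Mean = (0.84211 + 0.58000 + 0.70000) / 3 = 0.7074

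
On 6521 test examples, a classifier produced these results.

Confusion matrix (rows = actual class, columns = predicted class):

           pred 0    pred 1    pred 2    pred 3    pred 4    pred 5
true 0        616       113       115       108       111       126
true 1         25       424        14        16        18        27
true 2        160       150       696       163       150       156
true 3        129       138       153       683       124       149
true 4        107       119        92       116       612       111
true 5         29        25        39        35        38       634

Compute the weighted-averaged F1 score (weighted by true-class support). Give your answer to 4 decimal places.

0.5585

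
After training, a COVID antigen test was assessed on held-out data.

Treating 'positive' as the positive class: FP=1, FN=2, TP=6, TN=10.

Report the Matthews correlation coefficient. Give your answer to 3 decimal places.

MCC = (TP·TN − FP·FN) / √((TP+FP)(TP+FN)(TN+FP)(TN+FN))
Numerator = 6·10 − 1·2 = 58
Denominator = √(7·8·11·12) = √7392 = 85.9767
MCC = 58 / 85.9767 = 0.675

0.675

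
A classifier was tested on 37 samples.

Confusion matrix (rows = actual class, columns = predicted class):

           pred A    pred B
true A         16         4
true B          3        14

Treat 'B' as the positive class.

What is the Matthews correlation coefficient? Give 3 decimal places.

MCC = (TP·TN − FP·FN) / √((TP+FP)(TP+FN)(TN+FP)(TN+FN))
Numerator = 14·16 − 4·3 = 212
Denominator = √(18·17·20·19) = √116280 = 340.9985
MCC = 212 / 340.9985 = 0.622

0.622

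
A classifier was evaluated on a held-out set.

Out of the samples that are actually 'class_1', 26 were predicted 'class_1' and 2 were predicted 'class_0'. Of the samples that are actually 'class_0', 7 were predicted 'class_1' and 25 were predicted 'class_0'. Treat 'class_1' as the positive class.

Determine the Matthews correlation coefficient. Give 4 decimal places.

0.7118

MCC = (TP·TN − FP·FN) / √((TP+FP)(TP+FN)(TN+FP)(TN+FN))
Numerator = 26·25 − 7·2 = 636
Denominator = √(33·28·32·27) = √798336 = 893.4965
MCC = 636 / 893.4965 = 0.7118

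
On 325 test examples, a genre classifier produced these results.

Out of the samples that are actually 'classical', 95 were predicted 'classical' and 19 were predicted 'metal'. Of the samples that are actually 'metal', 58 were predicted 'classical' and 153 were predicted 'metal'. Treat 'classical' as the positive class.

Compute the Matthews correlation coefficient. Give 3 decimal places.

MCC = (TP·TN − FP·FN) / √((TP+FP)(TP+FN)(TN+FP)(TN+FN))
Numerator = 95·153 − 58·19 = 13433
Denominator = √(153·114·211·172) = √633005064 = 25159.5919
MCC = 13433 / 25159.5919 = 0.534

0.534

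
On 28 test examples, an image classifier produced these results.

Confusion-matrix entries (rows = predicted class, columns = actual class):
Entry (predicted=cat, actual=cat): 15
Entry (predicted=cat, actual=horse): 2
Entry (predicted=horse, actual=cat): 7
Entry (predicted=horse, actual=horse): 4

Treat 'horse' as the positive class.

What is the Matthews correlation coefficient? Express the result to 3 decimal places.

0.293

MCC = (TP·TN − FP·FN) / √((TP+FP)(TP+FN)(TN+FP)(TN+FN))
Numerator = 4·15 − 7·2 = 46
Denominator = √(11·6·22·17) = √24684 = 157.1114
MCC = 46 / 157.1114 = 0.293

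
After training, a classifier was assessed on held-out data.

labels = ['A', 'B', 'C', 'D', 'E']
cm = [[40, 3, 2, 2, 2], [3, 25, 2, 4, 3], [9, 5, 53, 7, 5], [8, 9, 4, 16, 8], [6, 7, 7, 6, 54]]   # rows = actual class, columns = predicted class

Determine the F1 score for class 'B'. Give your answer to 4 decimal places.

0.5814

One-vs-rest for 'B': TP = diagonal; FP = other classes predicted 'B'; FN = 'B' predicted as other.
F1 score = 2·TP/(2·TP+FP+FN).
B: TP=25, FP=3+5+9+7=24, FN=3+2+4+3=12 → 50/86 = 0.58140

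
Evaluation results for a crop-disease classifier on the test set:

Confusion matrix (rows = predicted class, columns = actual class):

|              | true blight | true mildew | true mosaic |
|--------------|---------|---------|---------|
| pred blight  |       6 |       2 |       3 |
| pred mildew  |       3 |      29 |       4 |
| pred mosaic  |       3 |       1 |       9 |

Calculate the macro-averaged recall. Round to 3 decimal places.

0.656

Per-class recall (TP/(TP+FN)):
  blight: TP=6, FN=3+3=6 → 6/12 = 0.5000
  mildew: TP=29, FN=2+1=3 → 29/32 = 0.9063
  mosaic: TP=9, FN=3+4=7 → 9/16 = 0.5625
Macro-recall = mean = (0.5000 + 0.9063 + 0.5625) / 3 = 0.656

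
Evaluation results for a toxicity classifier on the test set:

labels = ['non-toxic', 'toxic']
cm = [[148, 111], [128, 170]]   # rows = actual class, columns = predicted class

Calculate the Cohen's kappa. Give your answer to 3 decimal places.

0.141

Observed agreement pₒ = trace/N = 318/557 = 0.5709
Expected agreement pₑ = Σ (rowᵢ·colᵢ)/N² = (259·276 + 298·281)/557² = 0.5003
κ = (pₒ − pₑ)/(1 − pₑ) = (0.5709 − 0.5003)/(1 − 0.5003) = 0.141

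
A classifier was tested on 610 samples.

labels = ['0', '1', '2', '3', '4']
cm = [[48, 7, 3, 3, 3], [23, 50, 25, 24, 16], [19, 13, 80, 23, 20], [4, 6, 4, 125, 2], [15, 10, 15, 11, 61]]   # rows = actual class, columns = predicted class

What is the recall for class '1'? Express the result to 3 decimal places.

0.362

recall = TP/(TP+FN).
1: TP=50, FN=23+25+24+16=88 → 50/138 = 0.3623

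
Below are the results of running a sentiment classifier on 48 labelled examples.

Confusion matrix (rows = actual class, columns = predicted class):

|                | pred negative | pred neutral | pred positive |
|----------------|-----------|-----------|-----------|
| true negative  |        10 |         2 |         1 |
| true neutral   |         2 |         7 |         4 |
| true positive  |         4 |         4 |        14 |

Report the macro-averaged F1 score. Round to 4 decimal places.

0.6370

Per-class F1 score (2·TP/(2·TP+FP+FN)):
  negative: TP=10, FP=2+4=6, FN=2+1=3 → 20/29 = 0.68966
  neutral: TP=7, FP=2+4=6, FN=2+4=6 → 14/26 = 0.53846
  positive: TP=14, FP=1+4=5, FN=4+4=8 → 28/41 = 0.68293
Macro-F1 score = mean = (0.68966 + 0.53846 + 0.68293) / 3 = 0.6370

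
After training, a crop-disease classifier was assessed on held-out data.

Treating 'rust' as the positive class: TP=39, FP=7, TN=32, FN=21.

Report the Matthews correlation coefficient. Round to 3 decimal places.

0.461

MCC = (TP·TN − FP·FN) / √((TP+FP)(TP+FN)(TN+FP)(TN+FN))
Numerator = 39·32 − 7·21 = 1101
Denominator = √(46·60·39·53) = √5704920 = 2388.4974
MCC = 1101 / 2388.4974 = 0.461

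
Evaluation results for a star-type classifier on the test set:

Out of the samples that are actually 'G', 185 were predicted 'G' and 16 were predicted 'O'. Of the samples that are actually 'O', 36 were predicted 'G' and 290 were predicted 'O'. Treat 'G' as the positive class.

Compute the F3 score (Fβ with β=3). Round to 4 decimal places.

Fβ = (1+β²)·TP / ((1+β²)·TP + β²·FN + FP), with β²=9
= 10·185 / (10·185 + 9·16 + 36) = 0.9113

0.9113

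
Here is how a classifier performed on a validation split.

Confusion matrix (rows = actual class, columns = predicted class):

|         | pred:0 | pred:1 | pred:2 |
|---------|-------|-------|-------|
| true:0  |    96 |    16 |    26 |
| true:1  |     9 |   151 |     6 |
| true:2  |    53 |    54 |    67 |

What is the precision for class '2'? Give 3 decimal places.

One-vs-rest for '2': TP = diagonal; FP = other classes predicted '2'; FN = '2' predicted as other.
precision = TP/(TP+FP).
2: TP=67, FP=26+6=32 → 67/99 = 0.6768

0.677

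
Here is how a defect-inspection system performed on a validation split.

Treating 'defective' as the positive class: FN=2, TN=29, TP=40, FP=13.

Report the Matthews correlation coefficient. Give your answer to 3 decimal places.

MCC = (TP·TN − FP·FN) / √((TP+FP)(TP+FN)(TN+FP)(TN+FN))
Numerator = 40·29 − 13·2 = 1134
Denominator = √(53·42·42·31) = √2898252 = 1702.4253
MCC = 1134 / 1702.4253 = 0.666

0.666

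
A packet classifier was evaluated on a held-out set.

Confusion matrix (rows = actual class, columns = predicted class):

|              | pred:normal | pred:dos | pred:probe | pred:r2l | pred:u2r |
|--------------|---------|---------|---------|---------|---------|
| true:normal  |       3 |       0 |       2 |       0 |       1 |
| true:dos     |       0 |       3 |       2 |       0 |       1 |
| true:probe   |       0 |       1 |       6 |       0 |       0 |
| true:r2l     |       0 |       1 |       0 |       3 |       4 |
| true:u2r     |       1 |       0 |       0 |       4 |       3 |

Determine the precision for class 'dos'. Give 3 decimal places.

Treat 'dos' as positive and all other classes as negative.
precision = TP/(TP+FP).
dos: TP=3, FP=0+1+1+0=2 → 3/5 = 0.6000

0.600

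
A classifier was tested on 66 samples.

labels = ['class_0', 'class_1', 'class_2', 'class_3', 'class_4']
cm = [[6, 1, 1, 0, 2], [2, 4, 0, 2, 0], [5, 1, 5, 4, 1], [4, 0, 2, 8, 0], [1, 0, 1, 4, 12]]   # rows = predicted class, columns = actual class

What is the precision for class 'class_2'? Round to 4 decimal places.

0.3125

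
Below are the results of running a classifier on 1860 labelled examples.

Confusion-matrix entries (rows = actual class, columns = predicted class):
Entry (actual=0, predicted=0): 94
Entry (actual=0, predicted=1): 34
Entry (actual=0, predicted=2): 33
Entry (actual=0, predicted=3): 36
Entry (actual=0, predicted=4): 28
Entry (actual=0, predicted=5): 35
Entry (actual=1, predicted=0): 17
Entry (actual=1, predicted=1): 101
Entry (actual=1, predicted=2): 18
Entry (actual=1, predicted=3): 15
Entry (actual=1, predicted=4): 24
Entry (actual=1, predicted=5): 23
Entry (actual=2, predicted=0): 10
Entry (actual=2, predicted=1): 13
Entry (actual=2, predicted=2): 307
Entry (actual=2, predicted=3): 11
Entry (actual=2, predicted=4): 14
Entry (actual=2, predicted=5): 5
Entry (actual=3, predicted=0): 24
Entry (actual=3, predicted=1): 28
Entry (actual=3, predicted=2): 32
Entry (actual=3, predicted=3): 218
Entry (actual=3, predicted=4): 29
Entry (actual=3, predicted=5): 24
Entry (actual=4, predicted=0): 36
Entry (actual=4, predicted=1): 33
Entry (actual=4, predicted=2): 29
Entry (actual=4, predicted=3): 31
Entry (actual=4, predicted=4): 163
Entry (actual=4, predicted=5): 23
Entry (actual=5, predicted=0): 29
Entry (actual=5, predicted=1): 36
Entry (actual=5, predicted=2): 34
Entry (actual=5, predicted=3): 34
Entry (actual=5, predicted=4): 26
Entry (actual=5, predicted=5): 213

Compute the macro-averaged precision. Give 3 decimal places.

Per-class precision (TP/(TP+FP)):
  0: TP=94, FP=17+10+24+36+29=116 → 94/210 = 0.4476
  1: TP=101, FP=34+13+28+33+36=144 → 101/245 = 0.4122
  2: TP=307, FP=33+18+32+29+34=146 → 307/453 = 0.6777
  3: TP=218, FP=36+15+11+31+34=127 → 218/345 = 0.6319
  4: TP=163, FP=28+24+14+29+26=121 → 163/284 = 0.5739
  5: TP=213, FP=35+23+5+24+23=110 → 213/323 = 0.6594
Macro-precision = mean = (0.4476 + 0.4122 + 0.6777 + 0.6319 + 0.5739 + 0.6594) / 6 = 0.567

0.567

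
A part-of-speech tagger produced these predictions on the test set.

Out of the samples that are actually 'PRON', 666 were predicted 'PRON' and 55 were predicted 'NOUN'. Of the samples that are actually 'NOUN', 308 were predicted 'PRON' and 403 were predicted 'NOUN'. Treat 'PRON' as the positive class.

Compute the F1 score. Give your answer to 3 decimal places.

Precision = TP/(TP+FP) = 666/974 = 0.6838
Recall = TP/(TP+FN) = 666/721 = 0.9237
F1 = 2·TP/(2·TP+FP+FN) = 1332/1695 = 0.786

0.786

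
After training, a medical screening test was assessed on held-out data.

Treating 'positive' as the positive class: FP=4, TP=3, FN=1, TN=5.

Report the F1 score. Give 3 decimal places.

0.545

Precision = TP/(TP+FP) = 3/7 = 0.4286
Recall = TP/(TP+FN) = 3/4 = 0.7500
F1 = 2·TP/(2·TP+FP+FN) = 6/11 = 0.545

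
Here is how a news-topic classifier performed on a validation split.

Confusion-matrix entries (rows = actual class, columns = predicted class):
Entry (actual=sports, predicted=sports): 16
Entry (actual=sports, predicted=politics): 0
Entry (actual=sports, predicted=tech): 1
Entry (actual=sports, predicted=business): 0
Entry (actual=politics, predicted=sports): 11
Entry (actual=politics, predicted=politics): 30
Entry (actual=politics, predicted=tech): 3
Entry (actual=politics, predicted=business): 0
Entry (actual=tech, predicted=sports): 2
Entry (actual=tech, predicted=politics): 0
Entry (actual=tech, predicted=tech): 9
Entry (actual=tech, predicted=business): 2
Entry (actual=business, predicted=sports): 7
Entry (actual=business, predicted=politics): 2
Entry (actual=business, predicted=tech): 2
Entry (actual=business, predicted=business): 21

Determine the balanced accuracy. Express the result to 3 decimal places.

0.743

Balanced accuracy = mean of per-class recall.
  sports: recall = 16/17 = 0.9412
  politics: recall = 30/44 = 0.6818
  tech: recall = 9/13 = 0.6923
  business: recall = 21/32 = 0.6563
Mean = (0.9412 + 0.6818 + 0.6923 + 0.6563) / 4 = 0.743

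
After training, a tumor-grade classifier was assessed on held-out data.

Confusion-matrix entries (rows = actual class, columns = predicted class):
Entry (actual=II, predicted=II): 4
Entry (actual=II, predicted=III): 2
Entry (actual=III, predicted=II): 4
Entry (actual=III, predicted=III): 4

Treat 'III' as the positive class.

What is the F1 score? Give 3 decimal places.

0.571

Precision = TP/(TP+FP) = 4/6 = 0.6667
Recall = TP/(TP+FN) = 4/8 = 0.5000
F1 = 2·TP/(2·TP+FP+FN) = 8/14 = 0.571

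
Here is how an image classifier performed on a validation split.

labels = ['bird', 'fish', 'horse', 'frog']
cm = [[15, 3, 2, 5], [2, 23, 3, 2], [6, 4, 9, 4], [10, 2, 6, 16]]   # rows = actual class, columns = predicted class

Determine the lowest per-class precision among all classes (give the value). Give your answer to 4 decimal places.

0.4500

Per-class precision (TP/(TP+FP)):
  bird: TP=15, FP=2+6+10=18 → 15/33 = 0.45455
  fish: TP=23, FP=3+4+2=9 → 23/32 = 0.71875
  horse: TP=9, FP=2+3+6=11 → 9/20 = 0.45000
  frog: TP=16, FP=5+2+4=11 → 16/27 = 0.59259
Lowest is class 'horse' with precision = 0.4500.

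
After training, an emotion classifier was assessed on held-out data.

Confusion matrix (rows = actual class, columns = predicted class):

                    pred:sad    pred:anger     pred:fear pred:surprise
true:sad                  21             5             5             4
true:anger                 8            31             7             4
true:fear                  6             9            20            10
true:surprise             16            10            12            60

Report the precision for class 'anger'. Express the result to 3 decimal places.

0.564

Take TP from the diagonal, FP from the rest of the 'anger' prediction marginal, FN from the rest of the 'anger' actual marginal.
precision = TP/(TP+FP).
anger: TP=31, FP=5+9+10=24 → 31/55 = 0.5636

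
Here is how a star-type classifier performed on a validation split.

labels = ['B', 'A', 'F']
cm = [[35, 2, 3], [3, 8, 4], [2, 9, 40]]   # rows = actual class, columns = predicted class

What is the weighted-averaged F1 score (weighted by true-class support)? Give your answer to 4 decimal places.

0.7895

Per-class F1 score (2·TP/(2·TP+FP+FN)):
  B: TP=35, FP=3+2=5, FN=2+3=5 → 70/80 = 0.87500
  A: TP=8, FP=2+9=11, FN=3+4=7 → 16/34 = 0.47059
  F: TP=40, FP=3+4=7, FN=2+9=11 → 80/98 = 0.81633
Weighted-F1 score = Σ (supportᵢ/N)·F1 scoreᵢ with N=106: (40/106)·0.87500 + (15/106)·0.47059 + (51/106)·0.81633 = 0.7895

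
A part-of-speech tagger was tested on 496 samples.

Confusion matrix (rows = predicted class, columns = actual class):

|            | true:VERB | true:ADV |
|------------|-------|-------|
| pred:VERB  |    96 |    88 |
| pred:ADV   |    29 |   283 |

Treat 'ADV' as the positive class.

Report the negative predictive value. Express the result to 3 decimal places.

NPV = TN/(TN+FN) = 96/(96+88) = 0.522

0.522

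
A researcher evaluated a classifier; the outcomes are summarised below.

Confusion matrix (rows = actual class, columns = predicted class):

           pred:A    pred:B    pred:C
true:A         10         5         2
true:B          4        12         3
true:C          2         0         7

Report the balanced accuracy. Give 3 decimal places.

Balanced accuracy = mean of per-class recall.
  A: recall = 10/17 = 0.5882
  B: recall = 12/19 = 0.6316
  C: recall = 7/9 = 0.7778
Mean = (0.5882 + 0.6316 + 0.7778) / 3 = 0.666

0.666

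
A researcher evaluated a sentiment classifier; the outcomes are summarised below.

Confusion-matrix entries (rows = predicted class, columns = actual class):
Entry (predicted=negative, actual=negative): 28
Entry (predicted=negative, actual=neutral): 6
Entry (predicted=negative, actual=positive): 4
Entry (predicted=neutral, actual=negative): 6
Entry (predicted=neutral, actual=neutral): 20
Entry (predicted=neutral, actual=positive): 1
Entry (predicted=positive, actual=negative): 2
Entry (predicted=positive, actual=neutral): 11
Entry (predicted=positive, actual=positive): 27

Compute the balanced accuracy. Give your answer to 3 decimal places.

Balanced accuracy = mean of per-class recall.
  negative: recall = 28/36 = 0.7778
  neutral: recall = 20/37 = 0.5405
  positive: recall = 27/32 = 0.8438
Mean = (0.7778 + 0.5405 + 0.8438) / 3 = 0.721

0.721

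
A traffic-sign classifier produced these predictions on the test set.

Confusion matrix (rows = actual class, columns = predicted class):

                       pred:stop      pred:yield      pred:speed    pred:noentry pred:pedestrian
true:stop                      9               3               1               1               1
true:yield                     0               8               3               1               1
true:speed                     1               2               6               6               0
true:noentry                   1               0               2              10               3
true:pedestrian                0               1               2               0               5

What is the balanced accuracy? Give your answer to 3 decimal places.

0.573

Balanced accuracy = mean of per-class recall.
  stop: recall = 9/15 = 0.6000
  yield: recall = 8/13 = 0.6154
  speed: recall = 6/15 = 0.4000
  noentry: recall = 10/16 = 0.6250
  pedestrian: recall = 5/8 = 0.6250
Mean = (0.6000 + 0.6154 + 0.4000 + 0.6250 + 0.6250) / 5 = 0.573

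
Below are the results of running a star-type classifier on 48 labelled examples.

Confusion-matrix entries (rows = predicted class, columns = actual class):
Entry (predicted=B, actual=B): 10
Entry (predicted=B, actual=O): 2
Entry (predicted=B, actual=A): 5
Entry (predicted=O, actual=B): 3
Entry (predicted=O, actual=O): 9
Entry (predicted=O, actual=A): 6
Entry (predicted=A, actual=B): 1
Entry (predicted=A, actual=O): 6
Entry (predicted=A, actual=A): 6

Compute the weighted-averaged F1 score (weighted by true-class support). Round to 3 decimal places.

0.512

Per-class F1 score (2·TP/(2·TP+FP+FN)):
  B: TP=10, FP=2+5=7, FN=3+1=4 → 20/31 = 0.6452
  O: TP=9, FP=3+6=9, FN=2+6=8 → 18/35 = 0.5143
  A: TP=6, FP=1+6=7, FN=5+6=11 → 12/30 = 0.4000
Weighted-F1 score = Σ (supportᵢ/N)·F1 scoreᵢ with N=48: (14/48)·0.6452 + (17/48)·0.5143 + (17/48)·0.4000 = 0.512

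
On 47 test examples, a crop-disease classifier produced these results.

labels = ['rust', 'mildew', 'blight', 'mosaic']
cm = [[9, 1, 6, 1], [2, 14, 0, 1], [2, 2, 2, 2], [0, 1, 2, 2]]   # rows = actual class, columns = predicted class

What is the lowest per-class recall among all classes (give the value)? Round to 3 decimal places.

0.250

Per-class recall (TP/(TP+FN)):
  rust: TP=9, FN=1+6+1=8 → 9/17 = 0.5294
  mildew: TP=14, FN=2+0+1=3 → 14/17 = 0.8235
  blight: TP=2, FN=2+2+2=6 → 2/8 = 0.2500
  mosaic: TP=2, FN=0+1+2=3 → 2/5 = 0.4000
Lowest is class 'blight' with recall = 0.250.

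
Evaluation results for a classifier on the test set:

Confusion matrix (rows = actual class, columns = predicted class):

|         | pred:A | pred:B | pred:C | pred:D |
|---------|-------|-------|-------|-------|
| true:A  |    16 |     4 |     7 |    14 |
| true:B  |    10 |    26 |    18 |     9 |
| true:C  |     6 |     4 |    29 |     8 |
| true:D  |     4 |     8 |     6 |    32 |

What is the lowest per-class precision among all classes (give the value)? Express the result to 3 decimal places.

Per-class precision (TP/(TP+FP)):
  A: TP=16, FP=10+6+4=20 → 16/36 = 0.4444
  B: TP=26, FP=4+4+8=16 → 26/42 = 0.6190
  C: TP=29, FP=7+18+6=31 → 29/60 = 0.4833
  D: TP=32, FP=14+9+8=31 → 32/63 = 0.5079
Lowest is class 'A' with precision = 0.444.

0.444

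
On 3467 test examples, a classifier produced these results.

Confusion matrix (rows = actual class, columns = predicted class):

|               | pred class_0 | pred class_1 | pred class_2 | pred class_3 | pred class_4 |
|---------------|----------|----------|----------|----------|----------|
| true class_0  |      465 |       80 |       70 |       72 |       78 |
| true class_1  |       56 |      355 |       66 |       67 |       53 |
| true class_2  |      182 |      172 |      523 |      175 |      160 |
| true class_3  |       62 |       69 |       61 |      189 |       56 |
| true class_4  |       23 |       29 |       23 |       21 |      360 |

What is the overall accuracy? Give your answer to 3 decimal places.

Accuracy = trace / total = (465+355+523+189+360=1892) / 3467 = 1892/3467 = 0.546

0.546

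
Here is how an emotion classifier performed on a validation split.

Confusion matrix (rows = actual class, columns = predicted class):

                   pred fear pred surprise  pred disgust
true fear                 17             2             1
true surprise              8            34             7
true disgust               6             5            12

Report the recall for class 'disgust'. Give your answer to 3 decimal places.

0.522

recall = TP/(TP+FN).
disgust: TP=12, FN=6+5=11 → 12/23 = 0.5217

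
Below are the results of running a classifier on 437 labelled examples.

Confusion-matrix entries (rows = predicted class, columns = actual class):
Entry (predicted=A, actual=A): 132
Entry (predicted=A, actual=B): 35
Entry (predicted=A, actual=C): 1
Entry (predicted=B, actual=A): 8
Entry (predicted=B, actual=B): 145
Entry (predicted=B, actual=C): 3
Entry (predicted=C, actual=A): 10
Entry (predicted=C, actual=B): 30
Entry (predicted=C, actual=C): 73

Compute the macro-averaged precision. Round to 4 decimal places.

Per-class precision (TP/(TP+FP)):
  A: TP=132, FP=35+1=36 → 132/168 = 0.78571
  B: TP=145, FP=8+3=11 → 145/156 = 0.92949
  C: TP=73, FP=10+30=40 → 73/113 = 0.64602
Macro-precision = mean = (0.78571 + 0.92949 + 0.64602) / 3 = 0.7871

0.7871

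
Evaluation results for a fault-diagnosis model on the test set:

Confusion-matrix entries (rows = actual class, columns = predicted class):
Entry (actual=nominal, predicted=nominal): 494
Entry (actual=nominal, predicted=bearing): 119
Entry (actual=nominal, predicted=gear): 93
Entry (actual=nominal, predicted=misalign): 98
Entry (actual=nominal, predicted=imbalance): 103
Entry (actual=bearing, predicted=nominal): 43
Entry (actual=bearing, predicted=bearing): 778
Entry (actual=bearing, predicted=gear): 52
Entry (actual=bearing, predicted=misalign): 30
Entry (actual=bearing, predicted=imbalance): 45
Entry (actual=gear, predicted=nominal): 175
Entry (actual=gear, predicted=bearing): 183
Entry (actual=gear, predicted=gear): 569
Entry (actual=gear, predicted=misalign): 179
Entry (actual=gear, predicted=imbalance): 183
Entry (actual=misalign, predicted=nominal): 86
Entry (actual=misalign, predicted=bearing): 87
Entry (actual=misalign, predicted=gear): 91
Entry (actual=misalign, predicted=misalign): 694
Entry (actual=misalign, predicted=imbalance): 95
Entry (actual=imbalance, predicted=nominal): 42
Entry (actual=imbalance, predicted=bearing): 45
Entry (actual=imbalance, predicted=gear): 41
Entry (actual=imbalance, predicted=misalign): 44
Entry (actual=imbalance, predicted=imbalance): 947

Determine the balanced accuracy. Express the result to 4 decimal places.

Balanced accuracy = mean of per-class recall.
  nominal: recall = 494/907 = 0.54465
  bearing: recall = 778/948 = 0.82068
  gear: recall = 569/1289 = 0.44143
  misalign: recall = 694/1053 = 0.65907
  imbalance: recall = 947/1119 = 0.84629
Mean = (0.54465 + 0.82068 + 0.44143 + 0.65907 + 0.84629) / 5 = 0.6624

0.6624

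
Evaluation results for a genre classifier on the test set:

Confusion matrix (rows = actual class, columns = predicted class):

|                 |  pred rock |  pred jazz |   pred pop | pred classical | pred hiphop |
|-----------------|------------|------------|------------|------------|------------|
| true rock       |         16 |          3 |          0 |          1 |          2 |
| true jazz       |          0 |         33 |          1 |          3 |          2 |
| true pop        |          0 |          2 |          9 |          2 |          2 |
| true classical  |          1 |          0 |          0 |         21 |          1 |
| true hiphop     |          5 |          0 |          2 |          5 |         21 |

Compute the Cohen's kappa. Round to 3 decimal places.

0.690

Observed agreement pₒ = trace/N = 100/132 = 0.7576
Expected agreement pₑ = Σ (rowᵢ·colᵢ)/N² = (22·22 + 39·38 + 15·12 + 23·32 + 33·28)/132² = 0.2184
κ = (pₒ − pₑ)/(1 − pₑ) = (0.7576 − 0.2184)/(1 − 0.2184) = 0.690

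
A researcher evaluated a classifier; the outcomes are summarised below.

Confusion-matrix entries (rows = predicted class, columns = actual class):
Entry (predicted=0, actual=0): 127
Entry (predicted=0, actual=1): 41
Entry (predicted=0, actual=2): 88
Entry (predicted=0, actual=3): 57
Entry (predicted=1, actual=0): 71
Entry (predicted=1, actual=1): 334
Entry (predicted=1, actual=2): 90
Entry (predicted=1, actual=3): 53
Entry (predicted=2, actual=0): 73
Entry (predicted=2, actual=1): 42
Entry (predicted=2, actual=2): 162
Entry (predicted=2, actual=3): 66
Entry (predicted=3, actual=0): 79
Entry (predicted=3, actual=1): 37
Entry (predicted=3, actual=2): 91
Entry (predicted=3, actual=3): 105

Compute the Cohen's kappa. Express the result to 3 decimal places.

Observed agreement pₒ = trace/N = 728/1516 = 0.4802
Expected agreement pₑ = Σ (rowᵢ·colᵢ)/N² = (350·313 + 454·548 + 431·343 + 281·312)/1516² = 0.2584
κ = (pₒ − pₑ)/(1 − pₑ) = (0.4802 − 0.2584)/(1 − 0.2584) = 0.299

0.299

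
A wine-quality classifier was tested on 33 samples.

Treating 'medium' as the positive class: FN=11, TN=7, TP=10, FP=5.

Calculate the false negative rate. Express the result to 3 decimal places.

FNR = FN/(FN+TP) = 11/(11+10) = 0.524

0.524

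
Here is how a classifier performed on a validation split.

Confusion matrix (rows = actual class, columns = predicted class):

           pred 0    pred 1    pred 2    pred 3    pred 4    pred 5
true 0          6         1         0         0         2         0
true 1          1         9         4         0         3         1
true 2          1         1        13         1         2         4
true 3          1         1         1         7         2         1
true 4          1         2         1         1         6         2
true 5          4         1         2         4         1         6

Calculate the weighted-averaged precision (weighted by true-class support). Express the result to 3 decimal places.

Per-class precision (TP/(TP+FP)):
  0: TP=6, FP=1+1+1+1+4=8 → 6/14 = 0.4286
  1: TP=9, FP=1+1+1+2+1=6 → 9/15 = 0.6000
  2: TP=13, FP=0+4+1+1+2=8 → 13/21 = 0.6190
  3: TP=7, FP=0+0+1+1+4=6 → 7/13 = 0.5385
  4: TP=6, FP=2+3+2+2+1=10 → 6/16 = 0.3750
  5: TP=6, FP=0+1+4+1+2=8 → 6/14 = 0.4286
Weighted-precision = Σ (supportᵢ/N)·precisionᵢ with N=93: (9/93)·0.4286 + (18/93)·0.6000 + (22/93)·0.6190 + (13/93)·0.5385 + (13/93)·0.3750 + (18/93)·0.4286 = 0.515

0.515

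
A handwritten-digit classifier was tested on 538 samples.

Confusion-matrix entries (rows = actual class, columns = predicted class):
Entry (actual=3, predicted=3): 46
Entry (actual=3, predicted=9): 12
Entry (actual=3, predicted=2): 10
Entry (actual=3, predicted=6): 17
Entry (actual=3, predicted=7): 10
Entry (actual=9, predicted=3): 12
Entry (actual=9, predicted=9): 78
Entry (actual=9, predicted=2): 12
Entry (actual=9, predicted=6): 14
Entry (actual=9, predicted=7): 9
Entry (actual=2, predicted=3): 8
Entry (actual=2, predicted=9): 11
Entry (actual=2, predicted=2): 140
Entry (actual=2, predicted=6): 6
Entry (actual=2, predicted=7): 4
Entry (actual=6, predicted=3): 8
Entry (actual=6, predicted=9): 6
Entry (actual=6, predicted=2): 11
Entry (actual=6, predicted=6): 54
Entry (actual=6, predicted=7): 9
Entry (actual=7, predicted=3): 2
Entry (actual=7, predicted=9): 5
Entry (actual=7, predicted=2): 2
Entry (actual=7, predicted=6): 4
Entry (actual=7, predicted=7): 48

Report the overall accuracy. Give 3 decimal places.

0.680

Accuracy = trace / total = (46+78+140+54+48=366) / 538 = 366/538 = 0.680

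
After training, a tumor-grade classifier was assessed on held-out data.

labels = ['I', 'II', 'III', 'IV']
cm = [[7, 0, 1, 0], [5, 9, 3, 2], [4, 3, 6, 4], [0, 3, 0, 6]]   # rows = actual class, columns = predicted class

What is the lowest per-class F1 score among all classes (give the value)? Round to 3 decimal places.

Per-class F1 score (2·TP/(2·TP+FP+FN)):
  I: TP=7, FP=5+4+0=9, FN=0+1+0=1 → 14/24 = 0.5833
  II: TP=9, FP=0+3+3=6, FN=5+3+2=10 → 18/34 = 0.5294
  III: TP=6, FP=1+3+0=4, FN=4+3+4=11 → 12/27 = 0.4444
  IV: TP=6, FP=0+2+4=6, FN=0+3+0=3 → 12/21 = 0.5714
Lowest is class 'III' with F1 score = 0.444.

0.444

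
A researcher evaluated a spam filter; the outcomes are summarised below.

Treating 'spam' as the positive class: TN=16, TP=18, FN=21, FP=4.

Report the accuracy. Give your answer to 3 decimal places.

0.576

Accuracy = (TP+TN)/N = (18+16)/59 = 0.576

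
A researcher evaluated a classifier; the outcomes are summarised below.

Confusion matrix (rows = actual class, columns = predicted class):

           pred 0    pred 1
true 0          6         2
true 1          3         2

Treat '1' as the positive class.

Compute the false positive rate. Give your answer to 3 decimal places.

FPR = FP/(FP+TN) = 2/(2+6) = 0.250

0.250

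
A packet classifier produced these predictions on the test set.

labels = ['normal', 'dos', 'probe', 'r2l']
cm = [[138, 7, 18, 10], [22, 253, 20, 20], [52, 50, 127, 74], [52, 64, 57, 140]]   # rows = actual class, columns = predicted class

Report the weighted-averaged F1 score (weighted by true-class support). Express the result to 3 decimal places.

Per-class F1 score (2·TP/(2·TP+FP+FN)):
  normal: TP=138, FP=22+52+52=126, FN=7+18+10=35 → 276/437 = 0.6316
  dos: TP=253, FP=7+50+64=121, FN=22+20+20=62 → 506/689 = 0.7344
  probe: TP=127, FP=18+20+57=95, FN=52+50+74=176 → 254/525 = 0.4838
  r2l: TP=140, FP=10+20+74=104, FN=52+64+57=173 → 280/557 = 0.5027
Weighted-F1 score = Σ (supportᵢ/N)·F1 scoreᵢ with N=1104: (173/1104)·0.6316 + (315/1104)·0.7344 + (303/1104)·0.4838 + (313/1104)·0.5027 = 0.584

0.584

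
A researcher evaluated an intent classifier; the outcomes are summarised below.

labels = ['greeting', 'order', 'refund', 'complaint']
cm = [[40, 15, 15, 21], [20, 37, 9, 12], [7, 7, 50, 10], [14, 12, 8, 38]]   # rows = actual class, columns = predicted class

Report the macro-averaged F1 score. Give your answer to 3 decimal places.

0.525

Per-class F1 score (2·TP/(2·TP+FP+FN)):
  greeting: TP=40, FP=20+7+14=41, FN=15+15+21=51 → 80/172 = 0.4651
  order: TP=37, FP=15+7+12=34, FN=20+9+12=41 → 74/149 = 0.4966
  refund: TP=50, FP=15+9+8=32, FN=7+7+10=24 → 100/156 = 0.6410
  complaint: TP=38, FP=21+12+10=43, FN=14+12+8=34 → 76/153 = 0.4967
Macro-F1 score = mean = (0.4651 + 0.4966 + 0.6410 + 0.4967) / 4 = 0.525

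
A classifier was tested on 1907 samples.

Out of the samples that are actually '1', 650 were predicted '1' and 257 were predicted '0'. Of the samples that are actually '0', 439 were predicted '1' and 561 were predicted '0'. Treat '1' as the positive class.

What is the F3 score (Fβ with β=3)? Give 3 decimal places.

0.703

Fβ = (1+β²)·TP / ((1+β²)·TP + β²·FN + FP), with β²=9
= 10·650 / (10·650 + 9·257 + 439) = 0.703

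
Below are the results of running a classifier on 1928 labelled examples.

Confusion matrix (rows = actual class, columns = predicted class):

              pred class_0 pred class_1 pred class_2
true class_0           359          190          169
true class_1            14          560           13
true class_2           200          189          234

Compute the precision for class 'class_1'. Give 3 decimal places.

0.596

Take TP from the diagonal, FP from the rest of the 'class_1' prediction marginal, FN from the rest of the 'class_1' actual marginal.
precision = TP/(TP+FP).
class_1: TP=560, FP=190+189=379 → 560/939 = 0.5964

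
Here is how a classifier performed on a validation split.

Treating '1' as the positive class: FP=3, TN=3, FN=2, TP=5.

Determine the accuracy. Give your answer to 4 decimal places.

Accuracy = (TP+TN)/N = (5+3)/13 = 0.6154

0.6154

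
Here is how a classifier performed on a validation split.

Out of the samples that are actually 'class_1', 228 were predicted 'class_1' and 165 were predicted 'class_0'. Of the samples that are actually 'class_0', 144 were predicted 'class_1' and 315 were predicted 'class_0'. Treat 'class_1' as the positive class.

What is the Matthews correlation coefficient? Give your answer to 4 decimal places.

MCC = (TP·TN − FP·FN) / √((TP+FP)(TP+FN)(TN+FP)(TN+FN))
Numerator = 228·315 − 144·165 = 48060
Denominator = √(372·393·459·480) = √32209902720 = 179471.1752
MCC = 48060 / 179471.1752 = 0.2678

0.2678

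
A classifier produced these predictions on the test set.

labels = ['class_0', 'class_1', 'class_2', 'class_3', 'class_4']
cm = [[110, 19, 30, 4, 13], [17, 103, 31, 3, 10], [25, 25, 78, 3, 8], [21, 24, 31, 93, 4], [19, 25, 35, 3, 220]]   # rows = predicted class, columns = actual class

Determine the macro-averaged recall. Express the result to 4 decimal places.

0.6438

Per-class recall (TP/(TP+FN)):
  class_0: TP=110, FN=17+25+21+19=82 → 110/192 = 0.57292
  class_1: TP=103, FN=19+25+24+25=93 → 103/196 = 0.52551
  class_2: TP=78, FN=30+31+31+35=127 → 78/205 = 0.38049
  class_3: TP=93, FN=4+3+3+3=13 → 93/106 = 0.87736
  class_4: TP=220, FN=13+10+8+4=35 → 220/255 = 0.86275
Macro-recall = mean = (0.57292 + 0.52551 + 0.38049 + 0.87736 + 0.86275) / 5 = 0.6438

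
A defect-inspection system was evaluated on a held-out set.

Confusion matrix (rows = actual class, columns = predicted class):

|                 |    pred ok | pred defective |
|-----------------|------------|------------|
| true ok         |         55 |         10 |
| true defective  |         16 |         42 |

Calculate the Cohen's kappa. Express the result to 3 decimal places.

Observed agreement pₒ = trace/N = 97/123 = 0.7886
Expected agreement pₑ = Σ (rowᵢ·colᵢ)/N² = (65·71 + 58·52)/123² = 0.5044
κ = (pₒ − pₑ)/(1 − pₑ) = (0.7886 − 0.5044)/(1 − 0.5044) = 0.573

0.573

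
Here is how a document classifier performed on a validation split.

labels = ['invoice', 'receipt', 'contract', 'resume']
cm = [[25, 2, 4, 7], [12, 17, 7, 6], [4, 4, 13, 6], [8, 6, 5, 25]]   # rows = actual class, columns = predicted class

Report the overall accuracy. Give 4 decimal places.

0.5298

Accuracy = trace / total = (25+17+13+25=80) / 151 = 80/151 = 0.5298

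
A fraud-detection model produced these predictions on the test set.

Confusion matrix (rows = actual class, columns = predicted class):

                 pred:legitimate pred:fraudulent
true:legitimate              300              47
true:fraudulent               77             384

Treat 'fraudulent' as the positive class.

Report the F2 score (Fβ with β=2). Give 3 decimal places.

0.844

Fβ = (1+β²)·TP / ((1+β²)·TP + β²·FN + FP), with β²=4
= 5·384 / (5·384 + 4·77 + 47) = 0.844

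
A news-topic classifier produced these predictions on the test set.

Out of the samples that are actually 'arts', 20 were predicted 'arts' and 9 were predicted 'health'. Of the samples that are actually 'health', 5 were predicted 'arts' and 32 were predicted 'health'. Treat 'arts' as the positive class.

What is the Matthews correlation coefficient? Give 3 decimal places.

0.567

MCC = (TP·TN − FP·FN) / √((TP+FP)(TP+FN)(TN+FP)(TN+FN))
Numerator = 20·32 − 5·9 = 595
Denominator = √(25·29·37·41) = √1099825 = 1048.7254
MCC = 595 / 1048.7254 = 0.567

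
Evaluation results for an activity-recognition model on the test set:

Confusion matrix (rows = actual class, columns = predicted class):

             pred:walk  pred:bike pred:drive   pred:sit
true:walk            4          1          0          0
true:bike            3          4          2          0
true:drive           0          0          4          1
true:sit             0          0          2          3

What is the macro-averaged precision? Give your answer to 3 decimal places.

0.655

Per-class precision (TP/(TP+FP)):
  walk: TP=4, FP=3+0+0=3 → 4/7 = 0.5714
  bike: TP=4, FP=1+0+0=1 → 4/5 = 0.8000
  drive: TP=4, FP=0+2+2=4 → 4/8 = 0.5000
  sit: TP=3, FP=0+0+1=1 → 3/4 = 0.7500
Macro-precision = mean = (0.5714 + 0.8000 + 0.5000 + 0.7500) / 4 = 0.655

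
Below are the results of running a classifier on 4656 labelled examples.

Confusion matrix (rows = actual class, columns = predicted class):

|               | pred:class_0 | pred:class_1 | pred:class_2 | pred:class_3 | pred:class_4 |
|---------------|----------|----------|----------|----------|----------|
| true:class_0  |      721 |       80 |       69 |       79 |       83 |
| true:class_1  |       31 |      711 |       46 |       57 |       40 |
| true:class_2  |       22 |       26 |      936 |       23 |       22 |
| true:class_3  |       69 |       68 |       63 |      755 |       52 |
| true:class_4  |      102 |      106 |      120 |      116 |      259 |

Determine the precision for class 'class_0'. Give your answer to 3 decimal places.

0.763

precision = TP/(TP+FP).
class_0: TP=721, FP=31+22+69+102=224 → 721/945 = 0.7630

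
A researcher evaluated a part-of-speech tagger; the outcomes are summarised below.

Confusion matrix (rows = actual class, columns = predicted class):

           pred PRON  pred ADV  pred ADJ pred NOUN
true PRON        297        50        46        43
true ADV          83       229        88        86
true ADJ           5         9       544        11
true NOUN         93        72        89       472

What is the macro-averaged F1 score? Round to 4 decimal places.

Per-class F1 score (2·TP/(2·TP+FP+FN)):
  PRON: TP=297, FP=83+5+93=181, FN=50+46+43=139 → 594/914 = 0.64989
  ADV: TP=229, FP=50+9+72=131, FN=83+88+86=257 → 458/846 = 0.54137
  ADJ: TP=544, FP=46+88+89=223, FN=5+9+11=25 → 1088/1336 = 0.81437
  NOUN: TP=472, FP=43+86+11=140, FN=93+72+89=254 → 944/1338 = 0.70553
Macro-F1 score = mean = (0.64989 + 0.54137 + 0.81437 + 0.70553) / 4 = 0.6778

0.6778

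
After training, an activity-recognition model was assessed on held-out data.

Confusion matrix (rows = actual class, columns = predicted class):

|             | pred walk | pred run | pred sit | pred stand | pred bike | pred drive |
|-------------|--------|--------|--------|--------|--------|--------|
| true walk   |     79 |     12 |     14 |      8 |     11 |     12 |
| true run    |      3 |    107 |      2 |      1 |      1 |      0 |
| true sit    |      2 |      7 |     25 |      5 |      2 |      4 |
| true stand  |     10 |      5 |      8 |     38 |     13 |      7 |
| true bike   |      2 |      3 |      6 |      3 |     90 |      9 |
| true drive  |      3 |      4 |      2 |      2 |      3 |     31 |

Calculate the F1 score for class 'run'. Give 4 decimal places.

One-vs-rest for 'run': TP = diagonal; FP = other classes predicted 'run'; FN = 'run' predicted as other.
F1 score = 2·TP/(2·TP+FP+FN).
run: TP=107, FP=12+7+5+3+4=31, FN=3+2+1+1+0=7 → 214/252 = 0.84921

0.8492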